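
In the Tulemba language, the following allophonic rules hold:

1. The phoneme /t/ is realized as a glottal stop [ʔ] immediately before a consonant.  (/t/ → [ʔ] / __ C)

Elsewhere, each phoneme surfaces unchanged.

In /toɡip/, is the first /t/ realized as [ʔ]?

No

/t/ — word-initial; rule 1 does not apply here → [t].
The actual realization is [t], not [ʔ].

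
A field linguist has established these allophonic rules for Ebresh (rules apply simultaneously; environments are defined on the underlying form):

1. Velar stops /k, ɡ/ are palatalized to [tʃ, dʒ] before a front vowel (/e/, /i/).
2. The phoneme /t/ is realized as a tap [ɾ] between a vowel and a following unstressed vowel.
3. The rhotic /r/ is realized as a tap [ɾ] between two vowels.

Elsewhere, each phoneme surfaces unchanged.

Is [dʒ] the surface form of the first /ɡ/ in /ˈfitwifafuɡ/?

/ɡ/ (word-final) is in the target of rule 1 but the environment (before a front vowel) is not met → [ɡ].
The actual realization is [ɡ], not [dʒ].

No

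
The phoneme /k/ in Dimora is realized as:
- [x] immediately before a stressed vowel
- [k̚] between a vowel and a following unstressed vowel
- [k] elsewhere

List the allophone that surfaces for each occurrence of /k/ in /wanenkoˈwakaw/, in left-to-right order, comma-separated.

Occurrence 1 (position 6): no conditioning environment matches → elsewhere allophone [k].
Occurrence 2 (position 10): between a vowel and a following unstressed vowel → [k̚].

[k], [k̚]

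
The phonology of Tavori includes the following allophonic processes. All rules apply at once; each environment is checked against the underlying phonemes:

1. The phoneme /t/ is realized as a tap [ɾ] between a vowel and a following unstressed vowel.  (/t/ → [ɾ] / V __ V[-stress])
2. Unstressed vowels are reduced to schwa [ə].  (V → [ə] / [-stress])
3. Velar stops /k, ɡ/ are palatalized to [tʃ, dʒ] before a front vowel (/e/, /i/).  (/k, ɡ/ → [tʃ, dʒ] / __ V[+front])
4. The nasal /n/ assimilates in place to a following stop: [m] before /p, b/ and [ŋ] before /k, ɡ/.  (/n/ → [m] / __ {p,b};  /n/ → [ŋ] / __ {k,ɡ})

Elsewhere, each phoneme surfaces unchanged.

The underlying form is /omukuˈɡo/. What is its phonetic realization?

[əməkəˈɡo]

Rule 2 applies to /o/ (word-initial: in an unstressed syllable) → [ə].
/m/ — not in any rule's target class → [m].
/u/ meets the environment for rule 2 (in an unstressed syllable) → [ə].
/k/ — between /u/ and /u/; rule 3 does not apply here → [k].
/u/ — between /k/ and /ɡ/, in an unstressed syllable — surfaces as [ə] (rule 2).
/ɡ/ (between /u/ and /o/) is in the target of rule 3 but the environment (before a front vowel) is not met → [ɡ].
/o/ (word-final) fails the environment for rule 2, so it stays [o].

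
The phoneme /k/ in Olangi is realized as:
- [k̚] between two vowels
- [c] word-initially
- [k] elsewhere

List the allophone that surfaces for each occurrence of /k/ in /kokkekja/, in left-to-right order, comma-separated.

Occurrence 1 (position 1): word-initially → [c].
Occurrence 2 (position 3): no conditioning environment matches → elsewhere allophone [k].
Occurrence 3 (position 4): no conditioning environment matches → elsewhere allophone [k].
Occurrence 4 (position 6): no conditioning environment matches → elsewhere allophone [k].

[c], [k], [k], [k]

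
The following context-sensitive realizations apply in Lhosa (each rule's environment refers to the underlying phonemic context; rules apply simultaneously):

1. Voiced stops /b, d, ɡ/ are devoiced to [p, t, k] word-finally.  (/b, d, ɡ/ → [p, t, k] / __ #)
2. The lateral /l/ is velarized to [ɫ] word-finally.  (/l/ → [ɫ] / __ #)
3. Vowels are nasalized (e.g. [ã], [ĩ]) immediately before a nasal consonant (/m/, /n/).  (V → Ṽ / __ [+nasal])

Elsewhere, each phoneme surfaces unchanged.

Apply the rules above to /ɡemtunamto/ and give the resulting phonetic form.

/ɡ/ — word-initial; rule 1 does not apply here → [ɡ].
Rule 3 applies to /e/ (between /ɡ/ and /m/: before a nasal consonant) → [ẽ].
/m/ — not in any rule's target class → [m].
/t/ (between /m/ and /u/) is unaffected → [t].
/u/ (between /t/ and /n/): before a nasal consonant, so rule 3 applies → [ũ].
/n/ (between /u/ and /a/) is unaffected → [n].
/a/ — between /n/ and /m/, before a nasal consonant — surfaces as [ã] (rule 3).
/m/ — not in any rule's target class → [m].
/t/ stays [t].
/o/ (word-final): rule 3 targets it, but not before a nasal consonant → unchanged [o].

[ɡẽmtũnãmto]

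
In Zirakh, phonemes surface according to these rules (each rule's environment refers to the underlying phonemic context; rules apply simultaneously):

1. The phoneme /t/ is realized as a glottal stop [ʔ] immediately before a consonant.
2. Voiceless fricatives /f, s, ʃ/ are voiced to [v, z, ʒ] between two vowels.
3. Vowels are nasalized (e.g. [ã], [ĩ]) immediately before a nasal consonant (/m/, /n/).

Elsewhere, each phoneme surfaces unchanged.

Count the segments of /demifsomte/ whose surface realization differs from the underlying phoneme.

Segments that undergo a rule: /e/ → [ẽ] (rule 3); /o/ → [õ] (rule 3).
All other segments surface unchanged.

2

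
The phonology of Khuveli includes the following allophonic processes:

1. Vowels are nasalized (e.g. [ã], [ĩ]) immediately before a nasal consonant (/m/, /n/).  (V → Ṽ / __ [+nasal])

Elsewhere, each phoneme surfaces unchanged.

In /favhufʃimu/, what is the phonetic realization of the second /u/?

[u]

/u/ (word-final) is in the target of rule 1 but the environment (before a nasal consonant) is not met → [u].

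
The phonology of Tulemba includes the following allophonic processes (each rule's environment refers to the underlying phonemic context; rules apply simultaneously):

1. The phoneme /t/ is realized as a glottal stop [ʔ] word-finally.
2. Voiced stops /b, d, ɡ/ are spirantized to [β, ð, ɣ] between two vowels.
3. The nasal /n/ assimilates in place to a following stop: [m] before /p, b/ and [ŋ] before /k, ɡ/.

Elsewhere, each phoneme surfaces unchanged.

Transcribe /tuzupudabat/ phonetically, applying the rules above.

[tuzupuðaβaʔ]

/t/ — word-initial; rule 1 does not apply here → [t].
/u/ stays [u].
/z/ — not in any rule's target class → [z].
/u/ (between /z/ and /p/) is unaffected → [u].
/p/ — not in any rule's target class → [p].
/u/ (between /p/ and /d/) is unaffected → [u].
/d/ meets the environment for rule 2 (between two vowels) → [ð].
/a/ (between /d/ and /b/) is unaffected → [a].
/b/ — between /a/ and /a/, between two vowels — surfaces as [β] (rule 2).
/a/ stays [a].
/t/ meets the environment for rule 1 (word-finally) → [ʔ].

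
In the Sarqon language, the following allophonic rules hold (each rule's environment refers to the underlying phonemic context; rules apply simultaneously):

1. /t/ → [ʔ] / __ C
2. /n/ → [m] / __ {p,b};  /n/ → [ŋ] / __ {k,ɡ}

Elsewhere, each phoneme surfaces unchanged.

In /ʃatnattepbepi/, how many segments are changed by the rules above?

2

Segments that undergo a rule: /t/ → [ʔ] (rule 1); /t/ → [ʔ] (rule 1).
All other segments surface unchanged.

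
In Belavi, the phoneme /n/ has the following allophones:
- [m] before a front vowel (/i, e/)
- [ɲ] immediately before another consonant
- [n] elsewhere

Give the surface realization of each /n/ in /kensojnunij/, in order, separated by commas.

Occurrence 1 (position 3): immediately before another consonant → [ɲ].
Occurrence 2 (position 7): no conditioning environment matches → elsewhere allophone [n].
Occurrence 3 (position 9): before a front vowel (/i, e/) → [m].

[ɲ], [n], [m]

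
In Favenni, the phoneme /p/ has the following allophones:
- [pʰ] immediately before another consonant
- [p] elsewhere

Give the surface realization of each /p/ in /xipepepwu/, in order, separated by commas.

Occurrence 1 (position 3): no conditioning environment matches → elsewhere allophone [p].
Occurrence 2 (position 5): no conditioning environment matches → elsewhere allophone [p].
Occurrence 3 (position 7): immediately before another consonant → [pʰ].

[p], [p], [pʰ]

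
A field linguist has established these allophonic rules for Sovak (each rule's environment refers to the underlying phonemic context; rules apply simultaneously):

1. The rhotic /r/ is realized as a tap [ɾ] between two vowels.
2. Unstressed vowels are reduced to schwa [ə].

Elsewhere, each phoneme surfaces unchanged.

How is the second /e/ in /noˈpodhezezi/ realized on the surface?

[ə]

/e/ (between /z/ and /z/) occurs in an unstressed syllable → [ə] by rule 2.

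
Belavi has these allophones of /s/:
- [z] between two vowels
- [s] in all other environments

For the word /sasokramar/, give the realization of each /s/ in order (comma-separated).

Occurrence 1 (position 1): no conditioning environment matches → elsewhere allophone [s].
Occurrence 2 (position 3): between two vowels → [z].

[s], [z]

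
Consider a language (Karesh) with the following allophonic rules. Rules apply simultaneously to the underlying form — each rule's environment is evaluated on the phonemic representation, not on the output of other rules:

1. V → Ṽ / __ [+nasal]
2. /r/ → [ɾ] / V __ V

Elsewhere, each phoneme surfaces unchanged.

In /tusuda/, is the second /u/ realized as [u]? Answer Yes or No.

Yes

/u/ (between /s/ and /d/) fails the environment for rule 1, so it stays [u].
The actual realization is [u], which matches [u].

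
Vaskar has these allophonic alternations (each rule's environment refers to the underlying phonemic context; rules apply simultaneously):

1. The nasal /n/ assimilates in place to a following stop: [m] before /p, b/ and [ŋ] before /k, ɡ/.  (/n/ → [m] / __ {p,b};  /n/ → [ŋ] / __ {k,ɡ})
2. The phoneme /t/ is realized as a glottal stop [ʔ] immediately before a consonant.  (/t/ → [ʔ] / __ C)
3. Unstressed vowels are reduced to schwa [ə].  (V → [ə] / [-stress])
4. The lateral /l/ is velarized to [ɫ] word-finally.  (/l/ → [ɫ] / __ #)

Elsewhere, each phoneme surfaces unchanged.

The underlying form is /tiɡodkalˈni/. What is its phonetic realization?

/t/ (word-initial) is in the target of rule 2 but the environment (immediately before a consonant) is not met → [t].
/i/ — between /t/ and /ɡ/, in an unstressed syllable — surfaces as [ə] (rule 3).
/ɡ/ (between /i/ and /o/): no rule targets it → [ɡ].
/o/ meets the environment for rule 3 (in an unstressed syllable) → [ə].
/d/ stays [d].
/k/ (between /d/ and /a/) is unaffected → [k].
/a/ meets the environment for rule 3 (in an unstressed syllable) → [ə].
/l/ (between /a/ and /n/): rule 4 targets it, but not word-finally → unchanged [l].
/n/ — between /l/ and /i/; rule 1 does not apply here → [n].
/i/ (word-final) is in the target of rule 3 but the environment (in an unstressed syllable) is not met → [i].

[təɡədkəlˈni]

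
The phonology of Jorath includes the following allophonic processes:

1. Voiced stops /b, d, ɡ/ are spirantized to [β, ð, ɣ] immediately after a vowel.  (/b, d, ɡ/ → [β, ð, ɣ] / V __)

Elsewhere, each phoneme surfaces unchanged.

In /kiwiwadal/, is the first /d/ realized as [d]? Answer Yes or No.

/d/ — between /a/ and /a/, immediately after a vowel — surfaces as [ð] (rule 1).
The actual realization is [ð], not [d].

No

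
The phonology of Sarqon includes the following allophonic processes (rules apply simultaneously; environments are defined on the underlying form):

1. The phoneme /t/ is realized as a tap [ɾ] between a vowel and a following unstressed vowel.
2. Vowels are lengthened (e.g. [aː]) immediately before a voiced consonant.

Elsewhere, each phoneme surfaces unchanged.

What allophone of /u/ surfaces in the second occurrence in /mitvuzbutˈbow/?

/u/ (between /b/ and /t/) is in the target of rule 2 but the environment (before a voiced consonant) is not met → [u].

[u]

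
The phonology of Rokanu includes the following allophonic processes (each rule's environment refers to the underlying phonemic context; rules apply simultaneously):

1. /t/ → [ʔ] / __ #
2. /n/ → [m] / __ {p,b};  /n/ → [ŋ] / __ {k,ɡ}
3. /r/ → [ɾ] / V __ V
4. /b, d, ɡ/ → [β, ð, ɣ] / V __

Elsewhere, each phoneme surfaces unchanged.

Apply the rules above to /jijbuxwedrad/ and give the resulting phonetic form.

/b/ (between /j/ and /u/): rule 4 targets it, but not immediately after a vowel → unchanged [b].
/d/ meets the environment for rule 4 (immediately after a vowel) → [ð].
/r/ — between /d/ and /a/; rule 3 does not apply here → [r].
/d/ meets the environment for rule 4 (immediately after a vowel) → [ð].

[jijbuxweðrað]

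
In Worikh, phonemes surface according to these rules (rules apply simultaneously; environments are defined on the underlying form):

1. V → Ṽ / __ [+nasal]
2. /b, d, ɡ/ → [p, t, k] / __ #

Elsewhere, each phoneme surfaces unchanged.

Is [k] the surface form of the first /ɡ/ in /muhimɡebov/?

/ɡ/ (between /m/ and /e/): rule 2 targets it, but not word-finally → unchanged [ɡ].
The actual realization is [ɡ], not [k].

No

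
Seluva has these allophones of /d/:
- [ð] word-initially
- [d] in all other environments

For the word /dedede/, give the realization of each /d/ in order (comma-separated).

Occurrence 1 (position 1): word-initially → [ð].
Occurrence 2 (position 3): no conditioning environment matches → elsewhere allophone [d].
Occurrence 3 (position 5): no conditioning environment matches → elsewhere allophone [d].

[ð], [d], [d]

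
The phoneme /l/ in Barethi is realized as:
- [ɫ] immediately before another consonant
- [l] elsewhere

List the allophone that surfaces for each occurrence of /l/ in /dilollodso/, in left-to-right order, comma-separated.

Occurrence 1 (position 3): no conditioning environment matches → elsewhere allophone [l].
Occurrence 2 (position 5): immediately before another consonant → [ɫ].
Occurrence 3 (position 6): no conditioning environment matches → elsewhere allophone [l].

[l], [ɫ], [l]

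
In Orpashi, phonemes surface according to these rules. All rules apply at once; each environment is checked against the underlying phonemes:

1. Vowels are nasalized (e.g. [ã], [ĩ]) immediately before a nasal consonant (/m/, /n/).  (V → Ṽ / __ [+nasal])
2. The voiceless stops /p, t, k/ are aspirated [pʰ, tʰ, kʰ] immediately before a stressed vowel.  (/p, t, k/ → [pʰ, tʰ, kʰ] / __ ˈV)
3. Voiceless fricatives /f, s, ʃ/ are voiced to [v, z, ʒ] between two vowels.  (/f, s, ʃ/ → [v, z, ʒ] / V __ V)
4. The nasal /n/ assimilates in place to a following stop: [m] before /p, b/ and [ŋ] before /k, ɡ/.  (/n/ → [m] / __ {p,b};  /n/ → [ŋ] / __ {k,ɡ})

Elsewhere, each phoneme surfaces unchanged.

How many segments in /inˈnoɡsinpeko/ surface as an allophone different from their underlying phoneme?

Segments that undergo a rule: /i/ → [ĩ] (rule 1); /i/ → [ĩ] (rule 1); /n/ → [m] (rule 4).
All other segments surface unchanged.

3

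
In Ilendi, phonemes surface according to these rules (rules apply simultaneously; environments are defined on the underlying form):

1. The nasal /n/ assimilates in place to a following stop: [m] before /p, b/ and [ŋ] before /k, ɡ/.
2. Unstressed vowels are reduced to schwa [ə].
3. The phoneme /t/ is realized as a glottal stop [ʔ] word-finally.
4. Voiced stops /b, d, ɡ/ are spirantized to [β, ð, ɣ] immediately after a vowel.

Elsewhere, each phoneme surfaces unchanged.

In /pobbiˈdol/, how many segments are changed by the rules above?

4

Segments that undergo a rule: /o/ → [ə] (rule 2); /b/ → [β] (rule 4); /i/ → [ə] (rule 2); /d/ → [ð] (rule 4).
All other segments surface unchanged.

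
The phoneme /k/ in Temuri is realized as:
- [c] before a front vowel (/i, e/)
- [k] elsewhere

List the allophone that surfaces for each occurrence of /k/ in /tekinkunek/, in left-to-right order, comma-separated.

[c], [k], [k]

Occurrence 1 (position 3): before a front vowel → [c].
Occurrence 2 (position 6): no conditioning environment matches → elsewhere allophone [k].
Occurrence 3 (position 10): no conditioning environment matches → elsewhere allophone [k].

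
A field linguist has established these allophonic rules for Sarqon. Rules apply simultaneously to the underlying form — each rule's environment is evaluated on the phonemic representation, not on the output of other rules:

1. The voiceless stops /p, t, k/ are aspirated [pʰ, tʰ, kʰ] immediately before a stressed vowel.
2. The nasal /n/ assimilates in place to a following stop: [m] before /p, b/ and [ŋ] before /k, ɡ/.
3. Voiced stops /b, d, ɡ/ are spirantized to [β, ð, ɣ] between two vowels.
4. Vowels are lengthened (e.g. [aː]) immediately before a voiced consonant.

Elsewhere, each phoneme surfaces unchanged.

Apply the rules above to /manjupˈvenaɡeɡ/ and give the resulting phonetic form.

[maːnjupˈveːnaːɣeːɡ]

/a/ — between /m/ and /n/, before a voiced consonant — surfaces as [aː] (rule 4).
/n/ (between /a/ and /j/) is in the target of rule 2 but the environment (before a labial or velar stop) is not met → [n].
/u/ (between /j/ and /p/): rule 4 targets it, but not before a voiced consonant → unchanged [u].
/p/ — between /u/ and /v/; rule 1 does not apply here → [p].
Rule 4 applies to /e/ (between /v/ and /n/: before a voiced consonant) → [eː].
/n/ (between /e/ and /a/) is in the target of rule 2 but the environment (before a labial or velar stop) is not met → [n].
/a/ (between /n/ and /ɡ/): before a voiced consonant, so rule 4 applies → [aː].
/ɡ/ (between /a/ and /e/) occurs between two vowels → [ɣ] by rule 3.
/e/ meets the environment for rule 4 (before a voiced consonant) → [eː].
/ɡ/ — word-final; rule 3 does not apply here → [ɡ].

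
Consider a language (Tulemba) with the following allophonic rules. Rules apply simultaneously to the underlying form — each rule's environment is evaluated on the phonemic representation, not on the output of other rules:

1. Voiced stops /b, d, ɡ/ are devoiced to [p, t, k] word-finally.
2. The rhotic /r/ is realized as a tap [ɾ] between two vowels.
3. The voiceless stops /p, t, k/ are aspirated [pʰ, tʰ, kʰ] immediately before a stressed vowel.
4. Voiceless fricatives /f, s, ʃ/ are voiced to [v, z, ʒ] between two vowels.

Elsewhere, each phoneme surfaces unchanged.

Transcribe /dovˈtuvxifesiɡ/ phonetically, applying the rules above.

[dovˈtʰuvxivezik]

/d/ (word-initial) is in the target of rule 1 but the environment (word-finally) is not met → [d].
/t/ — between /v/ and /u/, immediately before a stressed vowel — surfaces as [tʰ] (rule 3).
/f/ meets the environment for rule 4 (between two vowels) → [v].
/s/ — between /e/ and /i/, between two vowels — surfaces as [z] (rule 4).
/ɡ/ — word-final, word-finally — surfaces as [k] (rule 1).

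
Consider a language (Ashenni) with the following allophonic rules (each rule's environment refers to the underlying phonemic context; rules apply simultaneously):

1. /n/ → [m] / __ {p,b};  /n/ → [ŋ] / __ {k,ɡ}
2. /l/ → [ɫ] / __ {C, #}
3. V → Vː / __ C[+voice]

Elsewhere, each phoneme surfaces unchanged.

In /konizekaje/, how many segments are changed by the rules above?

Segments that undergo a rule: /o/ → [oː] (rule 3); /i/ → [iː] (rule 3); /a/ → [aː] (rule 3).
All other segments surface unchanged.

3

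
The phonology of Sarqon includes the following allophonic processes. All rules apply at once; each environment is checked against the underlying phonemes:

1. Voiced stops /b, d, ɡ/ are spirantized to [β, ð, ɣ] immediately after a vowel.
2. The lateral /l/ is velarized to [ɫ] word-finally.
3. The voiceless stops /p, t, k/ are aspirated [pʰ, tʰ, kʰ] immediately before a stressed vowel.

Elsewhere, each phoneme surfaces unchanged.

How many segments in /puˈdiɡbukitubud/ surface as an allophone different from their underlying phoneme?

Segments that undergo a rule: /d/ → [ð] (rule 1); /ɡ/ → [ɣ] (rule 1); /b/ → [β] (rule 1); /d/ → [ð] (rule 1).
All other segments surface unchanged.

4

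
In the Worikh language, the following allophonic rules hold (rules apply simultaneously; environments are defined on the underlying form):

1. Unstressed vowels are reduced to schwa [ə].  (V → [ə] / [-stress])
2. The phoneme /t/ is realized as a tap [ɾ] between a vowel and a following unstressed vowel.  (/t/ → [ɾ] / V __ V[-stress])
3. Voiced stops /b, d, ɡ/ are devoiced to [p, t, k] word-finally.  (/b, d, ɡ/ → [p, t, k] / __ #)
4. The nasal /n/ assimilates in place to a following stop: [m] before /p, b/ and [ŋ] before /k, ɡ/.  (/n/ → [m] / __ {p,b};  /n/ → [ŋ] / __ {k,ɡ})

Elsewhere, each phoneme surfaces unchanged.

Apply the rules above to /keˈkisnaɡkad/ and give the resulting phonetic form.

[kəˈkisnəɡkət]

/k/ stays [k].
/e/ — between /k/ and /k/, in an unstressed syllable — surfaces as [ə] (rule 1).
/k/ (between /e/ and /i/): no rule targets it → [k].
/i/ (between /k/ and /s/) fails the environment for rule 1, so it stays [i].
/s/ (between /i/ and /n/) is unaffected → [s].
/n/ (between /s/ and /a/): rule 4 targets it, but not before a labial or velar stop → unchanged [n].
/a/ (between /n/ and /ɡ/) occurs in an unstressed syllable → [ə] by rule 1.
/ɡ/ — between /a/ and /k/; rule 3 does not apply here → [ɡ].
/k/ (between /ɡ/ and /a/): no rule targets it → [k].
Rule 1 applies to /a/ (between /k/ and /d/: in an unstressed syllable) → [ə].
/d/ (word-final): word-finally, so rule 3 applies → [t].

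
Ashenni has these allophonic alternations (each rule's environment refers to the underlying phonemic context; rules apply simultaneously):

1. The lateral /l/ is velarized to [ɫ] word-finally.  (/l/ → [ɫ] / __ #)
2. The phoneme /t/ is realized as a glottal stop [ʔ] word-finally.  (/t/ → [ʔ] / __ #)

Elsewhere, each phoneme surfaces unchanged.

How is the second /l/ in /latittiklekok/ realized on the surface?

/l/ (between /k/ and /e/) is in the target of rule 1 but the environment (word-finally) is not met → [l].

[l]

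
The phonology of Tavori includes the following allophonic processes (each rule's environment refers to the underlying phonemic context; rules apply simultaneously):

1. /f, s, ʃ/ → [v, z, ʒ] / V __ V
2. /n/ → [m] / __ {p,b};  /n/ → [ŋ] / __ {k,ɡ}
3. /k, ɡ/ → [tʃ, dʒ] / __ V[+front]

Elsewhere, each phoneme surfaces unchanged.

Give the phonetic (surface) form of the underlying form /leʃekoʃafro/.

/l/ (word-initial) is unaffected → [l].
/e/ stays [e].
/ʃ/ meets the environment for rule 1 (between two vowels) → [ʒ].
/e/ (between /ʃ/ and /k/): no rule targets it → [e].
/k/ (between /e/ and /o/) is in the target of rule 3 but the environment (before a front vowel) is not met → [k].
/o/ (between /k/ and /ʃ/) is unaffected → [o].
/ʃ/ — between /o/ and /a/, between two vowels — surfaces as [ʒ] (rule 1).
/a/ (between /ʃ/ and /f/): no rule targets it → [a].
/f/ (between /a/ and /r/) fails the environment for rule 1, so it stays [f].
/r/ (between /f/ and /o/) is unaffected → [r].
/o/ — not in any rule's target class → [o].

[leʒekoʒafro]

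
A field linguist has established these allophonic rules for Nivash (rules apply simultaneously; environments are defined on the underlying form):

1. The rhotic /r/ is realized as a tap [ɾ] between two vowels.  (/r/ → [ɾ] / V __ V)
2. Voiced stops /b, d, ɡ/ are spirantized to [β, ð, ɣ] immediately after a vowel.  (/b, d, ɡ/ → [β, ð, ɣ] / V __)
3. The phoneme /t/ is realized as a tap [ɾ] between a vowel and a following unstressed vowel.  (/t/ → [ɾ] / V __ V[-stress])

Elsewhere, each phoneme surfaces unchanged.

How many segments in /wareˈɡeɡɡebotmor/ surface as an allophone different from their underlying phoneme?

4

Segments that undergo a rule: /r/ → [ɾ] (rule 1); /ɡ/ → [ɣ] (rule 2); /ɡ/ → [ɣ] (rule 2); /b/ → [β] (rule 2).
All other segments surface unchanged.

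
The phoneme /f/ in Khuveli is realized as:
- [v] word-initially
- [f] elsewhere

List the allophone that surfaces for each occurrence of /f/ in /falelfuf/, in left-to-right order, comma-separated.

Occurrence 1 (position 1): word-initially → [v].
Occurrence 2 (position 6): no conditioning environment matches → elsewhere allophone [f].
Occurrence 3 (position 8): no conditioning environment matches → elsewhere allophone [f].

[v], [f], [f]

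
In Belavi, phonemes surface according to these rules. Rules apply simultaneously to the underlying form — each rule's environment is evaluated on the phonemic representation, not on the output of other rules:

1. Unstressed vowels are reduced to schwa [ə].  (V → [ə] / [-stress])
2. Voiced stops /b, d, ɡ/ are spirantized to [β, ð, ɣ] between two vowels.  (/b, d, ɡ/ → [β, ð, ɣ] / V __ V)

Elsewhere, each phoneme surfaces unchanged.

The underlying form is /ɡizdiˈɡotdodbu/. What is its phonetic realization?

/ɡ/ (word-initial) fails the environment for rule 2, so it stays [ɡ].
/i/ (between /ɡ/ and /z/): in an unstressed syllable, so rule 1 applies → [ə].
/z/ — not in any rule's target class → [z].
/d/ (between /z/ and /i/) fails the environment for rule 2, so it stays [d].
/i/ — between /d/ and /ɡ/, in an unstressed syllable — surfaces as [ə] (rule 1).
/ɡ/ (between /i/ and /o/) occurs between two vowels → [ɣ] by rule 2.
/o/ (between /ɡ/ and /t/) fails the environment for rule 1, so it stays [o].
/t/ (between /o/ and /d/): no rule targets it → [t].
/d/ — between /t/ and /o/; rule 2 does not apply here → [d].
/o/ (between /d/ and /d/): in an unstressed syllable, so rule 1 applies → [ə].
/d/ (between /o/ and /b/) is in the target of rule 2 but the environment (between two vowels) is not met → [d].
/b/ (between /d/ and /u/): rule 2 targets it, but not between two vowels → unchanged [b].
/u/ — word-final, in an unstressed syllable — surfaces as [ə] (rule 1).

[ɡəzdəˈɣotdədbə]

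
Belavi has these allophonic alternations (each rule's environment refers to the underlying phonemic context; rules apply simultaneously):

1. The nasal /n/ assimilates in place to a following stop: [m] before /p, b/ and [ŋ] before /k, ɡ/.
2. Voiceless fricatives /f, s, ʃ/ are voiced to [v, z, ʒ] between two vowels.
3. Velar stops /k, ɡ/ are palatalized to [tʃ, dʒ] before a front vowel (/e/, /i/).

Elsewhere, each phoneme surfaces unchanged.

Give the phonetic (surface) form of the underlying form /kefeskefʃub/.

[tʃevestʃefʃub]

/k/ (word-initial) occurs before a front vowel → [tʃ] by rule 3.
/e/ stays [e].
/f/ meets the environment for rule 2 (between two vowels) → [v].
/e/ (between /f/ and /s/): no rule targets it → [e].
/s/ (between /e/ and /k/) fails the environment for rule 2, so it stays [s].
/k/ meets the environment for rule 3 (before a front vowel) → [tʃ].
/e/ (between /k/ and /f/): no rule targets it → [e].
/f/ (between /e/ and /ʃ/) is in the target of rule 2 but the environment (between two vowels) is not met → [f].
/ʃ/ — between /f/ and /u/; rule 2 does not apply here → [ʃ].
/u/ (between /ʃ/ and /b/): no rule targets it → [u].
/b/ (word-final): no rule targets it → [b].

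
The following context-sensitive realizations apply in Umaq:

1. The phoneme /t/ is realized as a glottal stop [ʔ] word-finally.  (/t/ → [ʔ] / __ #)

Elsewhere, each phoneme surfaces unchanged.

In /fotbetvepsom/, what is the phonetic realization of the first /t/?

[t]

/t/ (between /o/ and /b/): rule 1 targets it, but not word-finally → unchanged [t].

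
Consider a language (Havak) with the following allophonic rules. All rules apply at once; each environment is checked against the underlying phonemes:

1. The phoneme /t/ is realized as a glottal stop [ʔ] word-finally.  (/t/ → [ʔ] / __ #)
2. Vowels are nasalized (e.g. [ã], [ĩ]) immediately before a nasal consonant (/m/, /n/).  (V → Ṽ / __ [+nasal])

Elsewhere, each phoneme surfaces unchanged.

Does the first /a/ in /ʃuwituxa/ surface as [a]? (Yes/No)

Yes

/a/ (word-final) fails the environment for rule 2, so it stays [a].
The actual realization is [a], which matches [a].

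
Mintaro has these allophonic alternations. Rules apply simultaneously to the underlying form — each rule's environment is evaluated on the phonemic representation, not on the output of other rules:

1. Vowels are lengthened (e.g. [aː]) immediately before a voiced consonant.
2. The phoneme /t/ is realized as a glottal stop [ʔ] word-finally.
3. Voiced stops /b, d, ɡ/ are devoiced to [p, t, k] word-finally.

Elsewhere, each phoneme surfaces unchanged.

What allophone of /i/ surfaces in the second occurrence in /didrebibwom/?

/i/ (between /b/ and /b/): before a voiced consonant, so rule 1 applies → [iː].

[iː]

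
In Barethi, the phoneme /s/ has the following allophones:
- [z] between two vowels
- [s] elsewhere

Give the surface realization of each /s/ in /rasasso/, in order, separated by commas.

[z], [s], [s]

Occurrence 1 (position 3): between two vowels → [z].
Occurrence 2 (position 5): no conditioning environment matches → elsewhere allophone [s].
Occurrence 3 (position 6): no conditioning environment matches → elsewhere allophone [s].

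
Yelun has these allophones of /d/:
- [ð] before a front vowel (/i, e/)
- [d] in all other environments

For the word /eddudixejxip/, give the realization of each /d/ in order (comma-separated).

[d], [d], [ð]

Occurrence 1 (position 2): no conditioning environment matches → elsewhere allophone [d].
Occurrence 2 (position 3): no conditioning environment matches → elsewhere allophone [d].
Occurrence 3 (position 5): before a front vowel (/i, e/) → [ð].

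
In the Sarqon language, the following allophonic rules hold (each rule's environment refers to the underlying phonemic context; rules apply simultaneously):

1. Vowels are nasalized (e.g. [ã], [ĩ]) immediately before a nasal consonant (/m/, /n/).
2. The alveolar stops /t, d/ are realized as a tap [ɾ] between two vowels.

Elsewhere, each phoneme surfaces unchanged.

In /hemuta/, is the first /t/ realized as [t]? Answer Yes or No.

No

/t/ (between /u/ and /a/): between two vowels, so rule 2 applies → [ɾ].
The actual realization is [ɾ], not [t].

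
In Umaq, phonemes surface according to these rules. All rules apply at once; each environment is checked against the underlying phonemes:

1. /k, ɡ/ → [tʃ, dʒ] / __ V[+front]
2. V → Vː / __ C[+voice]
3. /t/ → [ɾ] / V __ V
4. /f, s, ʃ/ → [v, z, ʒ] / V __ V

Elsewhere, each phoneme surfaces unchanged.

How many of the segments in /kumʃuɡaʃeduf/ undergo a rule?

Segments that undergo a rule: /u/ → [uː] (rule 2); /u/ → [uː] (rule 2); /ʃ/ → [ʒ] (rule 4); /e/ → [eː] (rule 2).
All other segments surface unchanged.

4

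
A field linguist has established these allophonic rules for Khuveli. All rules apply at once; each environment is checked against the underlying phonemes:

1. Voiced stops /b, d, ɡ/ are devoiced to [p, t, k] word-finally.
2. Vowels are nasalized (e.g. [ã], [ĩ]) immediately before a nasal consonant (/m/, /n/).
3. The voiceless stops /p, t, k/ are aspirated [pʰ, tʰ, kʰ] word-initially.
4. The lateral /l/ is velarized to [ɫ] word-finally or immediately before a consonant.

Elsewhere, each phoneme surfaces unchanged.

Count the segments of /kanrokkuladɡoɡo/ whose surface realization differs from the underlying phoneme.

Segments that undergo a rule: /k/ → [kʰ] (rule 3); /a/ → [ã] (rule 2).
All other segments surface unchanged.

2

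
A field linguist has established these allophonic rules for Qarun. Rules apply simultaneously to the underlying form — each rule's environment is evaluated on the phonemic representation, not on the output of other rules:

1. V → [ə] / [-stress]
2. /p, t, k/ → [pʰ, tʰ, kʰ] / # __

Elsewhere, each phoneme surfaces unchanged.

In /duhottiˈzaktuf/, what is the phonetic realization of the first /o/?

[ə]

/o/ (between /h/ and /t/): in an unstressed syllable, so rule 1 applies → [ə].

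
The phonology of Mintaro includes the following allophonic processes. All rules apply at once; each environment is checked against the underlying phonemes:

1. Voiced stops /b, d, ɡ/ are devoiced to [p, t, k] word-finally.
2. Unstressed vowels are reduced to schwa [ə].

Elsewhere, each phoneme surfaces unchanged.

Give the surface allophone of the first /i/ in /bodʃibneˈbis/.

[ə]

/i/ — between /ʃ/ and /b/, in an unstressed syllable — surfaces as [ə] (rule 2).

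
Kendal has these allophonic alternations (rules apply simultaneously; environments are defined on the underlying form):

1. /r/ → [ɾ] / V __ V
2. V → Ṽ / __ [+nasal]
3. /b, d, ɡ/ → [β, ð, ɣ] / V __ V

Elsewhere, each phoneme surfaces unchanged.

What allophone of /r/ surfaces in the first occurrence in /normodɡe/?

/r/ (between /o/ and /m/) fails the environment for rule 1, so it stays [r].

[r]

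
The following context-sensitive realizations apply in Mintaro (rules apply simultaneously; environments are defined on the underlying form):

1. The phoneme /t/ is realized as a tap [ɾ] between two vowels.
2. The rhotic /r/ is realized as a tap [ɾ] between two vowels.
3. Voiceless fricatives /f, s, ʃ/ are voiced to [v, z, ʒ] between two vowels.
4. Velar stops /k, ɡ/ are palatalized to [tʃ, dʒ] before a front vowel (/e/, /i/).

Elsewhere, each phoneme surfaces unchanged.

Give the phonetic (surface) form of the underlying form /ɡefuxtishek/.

/ɡ/ (word-initial): before a front vowel, so rule 4 applies → [dʒ].
/f/ (between /e/ and /u/) occurs between two vowels → [v] by rule 3.
/t/ (between /x/ and /i/) is in the target of rule 1 but the environment (between two vowels) is not met → [t].
/s/ (between /i/ and /h/): rule 3 targets it, but not between two vowels → unchanged [s].
/k/ (word-final) is in the target of rule 4 but the environment (before a front vowel) is not met → [k].

[dʒevuxtishek]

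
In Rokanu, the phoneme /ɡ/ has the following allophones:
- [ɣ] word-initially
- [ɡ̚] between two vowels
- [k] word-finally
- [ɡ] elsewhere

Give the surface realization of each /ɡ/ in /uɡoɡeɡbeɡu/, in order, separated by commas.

[ɡ̚], [ɡ̚], [ɡ], [ɡ̚]

Occurrence 1 (position 2): between two vowels → [ɡ̚].
Occurrence 2 (position 4): between two vowels → [ɡ̚].
Occurrence 3 (position 6): no conditioning environment matches → elsewhere allophone [ɡ].
Occurrence 4 (position 9): between two vowels → [ɡ̚].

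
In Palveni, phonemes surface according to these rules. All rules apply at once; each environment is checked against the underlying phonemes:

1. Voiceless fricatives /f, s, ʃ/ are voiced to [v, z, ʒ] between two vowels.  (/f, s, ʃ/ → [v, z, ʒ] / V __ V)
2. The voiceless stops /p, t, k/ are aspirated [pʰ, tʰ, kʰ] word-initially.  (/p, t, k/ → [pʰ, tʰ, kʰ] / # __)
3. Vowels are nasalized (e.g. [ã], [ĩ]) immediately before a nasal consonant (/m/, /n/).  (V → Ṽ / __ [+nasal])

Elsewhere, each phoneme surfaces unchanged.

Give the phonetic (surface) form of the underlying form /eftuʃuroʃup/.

/e/ — word-initial; rule 3 does not apply here → [e].
/f/ (between /e/ and /t/) is in the target of rule 1 but the environment (between two vowels) is not met → [f].
/t/ (between /f/ and /u/): rule 2 targets it, but not word-initially → unchanged [t].
/u/ (between /t/ and /ʃ/) is in the target of rule 3 but the environment (before a nasal consonant) is not met → [u].
Rule 1 applies to /ʃ/ (between /u/ and /u/: between two vowels) → [ʒ].
/u/ (between /ʃ/ and /r/) is in the target of rule 3 but the environment (before a nasal consonant) is not met → [u].
/o/ — between /r/ and /ʃ/; rule 3 does not apply here → [o].
/ʃ/ — between /o/ and /u/, between two vowels — surfaces as [ʒ] (rule 1).
/u/ — between /ʃ/ and /p/; rule 3 does not apply here → [u].
/p/ (word-final): rule 2 targets it, but not word-initially → unchanged [p].

[eftuʒuroʒup]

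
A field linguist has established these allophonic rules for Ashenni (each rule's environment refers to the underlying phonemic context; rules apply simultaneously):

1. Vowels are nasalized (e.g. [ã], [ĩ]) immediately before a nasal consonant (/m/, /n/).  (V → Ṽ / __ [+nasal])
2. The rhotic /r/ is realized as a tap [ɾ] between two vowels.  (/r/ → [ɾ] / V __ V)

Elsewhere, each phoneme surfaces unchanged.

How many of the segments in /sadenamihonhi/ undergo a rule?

Segments that undergo a rule: /e/ → [ẽ] (rule 1); /a/ → [ã] (rule 1); /o/ → [õ] (rule 1).
All other segments surface unchanged.

3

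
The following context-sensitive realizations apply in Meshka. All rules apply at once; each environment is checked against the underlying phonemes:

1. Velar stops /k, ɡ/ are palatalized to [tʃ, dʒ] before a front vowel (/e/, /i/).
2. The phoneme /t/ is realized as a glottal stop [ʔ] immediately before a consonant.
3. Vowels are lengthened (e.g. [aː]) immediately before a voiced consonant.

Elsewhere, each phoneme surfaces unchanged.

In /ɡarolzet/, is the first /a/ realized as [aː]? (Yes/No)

Yes

/a/ meets the environment for rule 3 (before a voiced consonant) → [aː].
The actual realization is [aː], which matches [aː].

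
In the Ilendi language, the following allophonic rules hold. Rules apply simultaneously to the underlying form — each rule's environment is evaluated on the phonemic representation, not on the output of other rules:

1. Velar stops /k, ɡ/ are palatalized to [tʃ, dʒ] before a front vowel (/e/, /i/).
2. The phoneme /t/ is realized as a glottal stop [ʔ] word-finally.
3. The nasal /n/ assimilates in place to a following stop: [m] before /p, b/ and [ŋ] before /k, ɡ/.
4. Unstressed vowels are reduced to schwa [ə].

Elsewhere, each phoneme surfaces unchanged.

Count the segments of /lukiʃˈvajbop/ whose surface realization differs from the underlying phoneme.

4

Segments that undergo a rule: /u/ → [ə] (rule 4); /k/ → [tʃ] (rule 1); /i/ → [ə] (rule 4); /o/ → [ə] (rule 4).
All other segments surface unchanged.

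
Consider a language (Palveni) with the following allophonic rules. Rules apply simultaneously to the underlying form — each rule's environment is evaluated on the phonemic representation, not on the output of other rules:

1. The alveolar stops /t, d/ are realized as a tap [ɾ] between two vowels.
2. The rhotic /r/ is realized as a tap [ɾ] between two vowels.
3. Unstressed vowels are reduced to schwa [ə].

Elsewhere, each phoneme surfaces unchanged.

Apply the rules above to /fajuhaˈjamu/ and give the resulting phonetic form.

/f/ (word-initial) is unaffected → [f].
/a/ (between /f/ and /j/) occurs in an unstressed syllable → [ə] by rule 3.
/j/ — not in any rule's target class → [j].
Rule 3 applies to /u/ (between /j/ and /h/: in an unstressed syllable) → [ə].
/h/ (between /u/ and /a/) is unaffected → [h].
/a/ meets the environment for rule 3 (in an unstressed syllable) → [ə].
/j/ stays [j].
/a/ (between /j/ and /m/) is in the target of rule 3 but the environment (in an unstressed syllable) is not met → [a].
/m/ (between /a/ and /u/): no rule targets it → [m].
/u/ (word-final): in an unstressed syllable, so rule 3 applies → [ə].

[fəjəhəˈjamə]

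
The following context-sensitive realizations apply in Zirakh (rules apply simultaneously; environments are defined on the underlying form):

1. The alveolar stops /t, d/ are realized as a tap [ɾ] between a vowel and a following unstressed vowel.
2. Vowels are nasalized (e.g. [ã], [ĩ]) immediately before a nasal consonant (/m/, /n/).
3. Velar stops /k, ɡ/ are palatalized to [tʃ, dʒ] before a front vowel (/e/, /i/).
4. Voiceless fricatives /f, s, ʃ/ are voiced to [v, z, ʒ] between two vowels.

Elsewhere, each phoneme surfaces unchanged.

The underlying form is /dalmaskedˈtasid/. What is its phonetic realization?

[dalmastʃedˈtazid]

/d/ (word-initial) fails the environment for rule 1, so it stays [d].
/a/ — between /d/ and /l/; rule 2 does not apply here → [a].
/l/ stays [l].
/m/ stays [m].
/a/ (between /m/ and /s/) is in the target of rule 2 but the environment (before a nasal consonant) is not met → [a].
/s/ (between /a/ and /k/) is in the target of rule 4 but the environment (between two vowels) is not met → [s].
/k/ — between /s/ and /e/, before a front vowel — surfaces as [tʃ] (rule 3).
/e/ (between /k/ and /d/) is in the target of rule 2 but the environment (before a nasal consonant) is not met → [e].
/d/ (between /e/ and /t/) is in the target of rule 1 but the environment (between a vowel and a following unstressed vowel) is not met → [d].
/t/ (between /d/ and /a/): rule 1 targets it, but not between a vowel and a following unstressed vowel → unchanged [t].
/a/ — between /t/ and /s/; rule 2 does not apply here → [a].
/s/ — between /a/ and /i/, between two vowels — surfaces as [z] (rule 4).
/i/ — between /s/ and /d/; rule 2 does not apply here → [i].
/d/ — word-final; rule 1 does not apply here → [d].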